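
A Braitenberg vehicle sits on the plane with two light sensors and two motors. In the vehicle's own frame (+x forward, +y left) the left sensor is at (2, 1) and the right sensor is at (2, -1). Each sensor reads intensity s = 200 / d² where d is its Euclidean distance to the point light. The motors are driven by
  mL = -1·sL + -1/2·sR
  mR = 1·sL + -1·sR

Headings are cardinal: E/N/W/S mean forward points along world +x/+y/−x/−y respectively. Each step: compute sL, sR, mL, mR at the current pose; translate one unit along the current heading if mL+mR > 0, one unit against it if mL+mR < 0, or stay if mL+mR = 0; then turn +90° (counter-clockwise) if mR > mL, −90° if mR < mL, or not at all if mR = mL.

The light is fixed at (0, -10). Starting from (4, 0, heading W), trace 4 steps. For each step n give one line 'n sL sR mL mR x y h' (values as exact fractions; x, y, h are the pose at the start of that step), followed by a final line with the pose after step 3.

n=0: pose=(4,0,W); sL=40/17, sR=8/5; mL=-268/85, mR=64/85; mL+mR=-12/5 → advance -1; mR−mL=332/85 → turn +1·90°
n=1: pose=(5,0,S); sL=2, sR=5/2; mL=-13/4, mR=-1/2; mL+mR=-15/4 → advance -1; mR−mL=11/4 → turn +1·90°
n=2: pose=(5,1,E); sL=200/193, sR=200/149; mL=-49100/28757, mR=-8800/28757; mL+mR=-300/149 → advance -1; mR−mL=40300/28757 → turn +1·90°
n=3: pose=(4,1,N); sL=100/89, sR=100/97; mL=-14150/8633, mR=800/8633; mL+mR=-150/97 → advance -1; mR−mL=14950/8633 → turn +1·90°

0 40/17 8/5 -268/85 64/85 4 0 W
1 2 5/2 -13/4 -1/2 5 0 S
2 200/193 200/149 -49100/28757 -8800/28757 5 1 E
3 100/89 100/97 -14150/8633 800/8633 4 1 N
final 4 0 W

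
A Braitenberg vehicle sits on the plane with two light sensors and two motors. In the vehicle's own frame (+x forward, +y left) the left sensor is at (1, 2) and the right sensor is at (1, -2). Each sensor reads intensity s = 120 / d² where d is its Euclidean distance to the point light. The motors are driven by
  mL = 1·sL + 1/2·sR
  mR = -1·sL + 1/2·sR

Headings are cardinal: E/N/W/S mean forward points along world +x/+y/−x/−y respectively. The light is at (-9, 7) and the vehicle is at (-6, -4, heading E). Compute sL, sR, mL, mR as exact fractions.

left sensor world pos  = (-5, -2); dL² = 97
right sensor world pos = (-5, -6); dR² = 185
sL = 120/97 = 120/97
sR = 120/185 = 24/37
mL = 1·sL + 1/2·sR = 5604/3589
mR = -1·sL + 1/2·sR = -3276/3589

120/97 24/37 5604/3589 -3276/3589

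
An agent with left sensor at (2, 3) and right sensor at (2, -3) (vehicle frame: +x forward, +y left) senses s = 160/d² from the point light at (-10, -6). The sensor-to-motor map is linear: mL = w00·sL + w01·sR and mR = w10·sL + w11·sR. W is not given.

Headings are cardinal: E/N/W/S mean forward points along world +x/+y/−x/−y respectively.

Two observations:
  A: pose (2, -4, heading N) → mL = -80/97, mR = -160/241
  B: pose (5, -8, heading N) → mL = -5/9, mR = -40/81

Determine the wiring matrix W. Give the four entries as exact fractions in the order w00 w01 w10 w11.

obs A: pose=(2,-4,N) → sL=160/97, sR=160/241, mL=-80/97, mR=-160/241
obs B: pose=(5,-8,N) → sL=10/9, sR=40/81, mL=-5/9, mR=-40/81
sensor matrix S = [[160/97, 160/241], [10/9, 40/81]]; det S = 145600/1893537
solve [mL_A; mL_B] = S·[w00; w01] and [mR_A; mR_B] = S·[w10; w11]:
  w00 = -1/2, w01 = 0, w10 = 0, w11 = -1

-1/2 0 0 -1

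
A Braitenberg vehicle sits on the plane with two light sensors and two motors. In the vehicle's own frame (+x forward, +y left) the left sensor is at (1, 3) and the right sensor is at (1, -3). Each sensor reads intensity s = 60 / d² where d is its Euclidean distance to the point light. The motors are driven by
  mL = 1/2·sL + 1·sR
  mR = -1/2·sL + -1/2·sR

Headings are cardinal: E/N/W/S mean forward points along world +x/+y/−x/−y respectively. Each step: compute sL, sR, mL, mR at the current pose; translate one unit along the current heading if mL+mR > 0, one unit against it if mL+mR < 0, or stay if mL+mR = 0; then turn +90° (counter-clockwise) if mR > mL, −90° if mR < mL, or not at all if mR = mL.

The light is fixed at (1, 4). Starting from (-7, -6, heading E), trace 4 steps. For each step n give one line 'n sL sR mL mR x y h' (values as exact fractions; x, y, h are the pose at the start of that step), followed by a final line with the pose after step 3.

0 30/49 30/109 3105/5341 -2370/5341 -7 -6 E
1 60/137 60/221 14850/30277 -10740/30277 -6 -6 S
2 3/13 15/32 243/416 -291/832 -6 -7 W
3 60/221 12/25 3402/5525 -2076/5525 -7 -7 N
final -7 -6 E

n=0: pose=(-7,-6,E); sL=30/49, sR=30/109; mL=3105/5341, mR=-2370/5341; mL+mR=15/109 → advance +1; mR−mL=-5475/5341 → turn -1·90°
n=1: pose=(-6,-6,S); sL=60/137, sR=60/221; mL=14850/30277, mR=-10740/30277; mL+mR=30/221 → advance +1; mR−mL=-25590/30277 → turn -1·90°
n=2: pose=(-6,-7,W); sL=3/13, sR=15/32; mL=243/416, mR=-291/832; mL+mR=15/64 → advance +1; mR−mL=-777/832 → turn -1·90°
n=3: pose=(-7,-7,N); sL=60/221, sR=12/25; mL=3402/5525, mR=-2076/5525; mL+mR=6/25 → advance +1; mR−mL=-5478/5525 → turn -1·90°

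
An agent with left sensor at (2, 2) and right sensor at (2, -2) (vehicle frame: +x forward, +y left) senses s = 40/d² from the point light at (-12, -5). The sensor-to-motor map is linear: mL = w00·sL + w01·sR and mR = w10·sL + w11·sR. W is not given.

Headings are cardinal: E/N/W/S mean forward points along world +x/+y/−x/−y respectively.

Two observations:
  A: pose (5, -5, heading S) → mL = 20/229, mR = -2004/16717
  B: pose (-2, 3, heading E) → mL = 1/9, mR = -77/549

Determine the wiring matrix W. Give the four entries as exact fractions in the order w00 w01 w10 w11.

0 1/2 1/2 -1

obs A: pose=(5,-5,S) → sL=8/73, sR=40/229, mL=20/229, mR=-2004/16717
obs B: pose=(-2,3,E) → sL=10/61, sR=2/9, mL=1/9, mR=-77/549
sensor matrix S = [[8/73, 40/229], [10/61, 2/9]]; det S = -39296/9177633
solve [mL_A; mL_B] = S·[w00; w01] and [mR_A; mR_B] = S·[w10; w11]:
  w00 = 0, w01 = 1/2, w10 = 1/2, w11 = -1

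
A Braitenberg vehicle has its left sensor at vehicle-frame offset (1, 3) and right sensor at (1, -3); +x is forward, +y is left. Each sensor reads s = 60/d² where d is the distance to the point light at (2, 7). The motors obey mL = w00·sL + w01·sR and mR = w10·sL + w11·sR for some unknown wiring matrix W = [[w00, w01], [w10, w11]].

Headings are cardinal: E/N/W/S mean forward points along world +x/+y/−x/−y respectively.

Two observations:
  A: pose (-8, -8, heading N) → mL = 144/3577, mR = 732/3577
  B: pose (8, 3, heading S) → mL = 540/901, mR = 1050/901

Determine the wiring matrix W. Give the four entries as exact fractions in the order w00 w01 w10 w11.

-1/2 1/2 1/2 1/2

obs A: pose=(-8,-8,N) → sL=12/73, sR=12/49, mL=144/3577, mR=732/3577
obs B: pose=(8,3,S) → sL=30/53, sR=30/17, mL=540/901, mR=1050/901
sensor matrix S = [[12/73, 12/49], [30/53, 30/17]]; det S = 488160/3222877
solve [mL_A; mL_B] = S·[w00; w01] and [mR_A; mR_B] = S·[w10; w11]:
  w00 = -1/2, w01 = 1/2, w10 = 1/2, w11 = 1/2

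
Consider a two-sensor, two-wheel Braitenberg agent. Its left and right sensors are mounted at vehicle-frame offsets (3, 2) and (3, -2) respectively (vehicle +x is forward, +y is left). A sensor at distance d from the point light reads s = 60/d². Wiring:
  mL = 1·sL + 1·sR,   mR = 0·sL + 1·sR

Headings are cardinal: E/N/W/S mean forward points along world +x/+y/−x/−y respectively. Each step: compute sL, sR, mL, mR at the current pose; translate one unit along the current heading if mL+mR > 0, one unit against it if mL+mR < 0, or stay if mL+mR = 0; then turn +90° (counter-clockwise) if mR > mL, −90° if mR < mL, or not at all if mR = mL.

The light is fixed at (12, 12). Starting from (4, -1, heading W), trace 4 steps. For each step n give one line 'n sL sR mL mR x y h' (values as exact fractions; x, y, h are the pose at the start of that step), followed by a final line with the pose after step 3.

0 30/173 30/121 8820/20933 30/121 4 -1 W
1 60/221 60/149 22200/32929 60/149 3 -1 N
2 15/34 15/58 345/493 15/58 3 0 E
3 20/87 12/65 2344/5655 12/65 4 0 S
final 4 -1 W

n=0: pose=(4,-1,W); sL=30/173, sR=30/121; mL=8820/20933, mR=30/121; mL+mR=14010/20933 → advance +1; mR−mL=-30/173 → turn -1·90°
n=1: pose=(3,-1,N); sL=60/221, sR=60/149; mL=22200/32929, mR=60/149; mL+mR=35460/32929 → advance +1; mR−mL=-60/221 → turn -1·90°
n=2: pose=(3,0,E); sL=15/34, sR=15/58; mL=345/493, mR=15/58; mL+mR=945/986 → advance +1; mR−mL=-15/34 → turn -1·90°
n=3: pose=(4,0,S); sL=20/87, sR=12/65; mL=2344/5655, mR=12/65; mL+mR=3388/5655 → advance +1; mR−mL=-20/87 → turn -1·90°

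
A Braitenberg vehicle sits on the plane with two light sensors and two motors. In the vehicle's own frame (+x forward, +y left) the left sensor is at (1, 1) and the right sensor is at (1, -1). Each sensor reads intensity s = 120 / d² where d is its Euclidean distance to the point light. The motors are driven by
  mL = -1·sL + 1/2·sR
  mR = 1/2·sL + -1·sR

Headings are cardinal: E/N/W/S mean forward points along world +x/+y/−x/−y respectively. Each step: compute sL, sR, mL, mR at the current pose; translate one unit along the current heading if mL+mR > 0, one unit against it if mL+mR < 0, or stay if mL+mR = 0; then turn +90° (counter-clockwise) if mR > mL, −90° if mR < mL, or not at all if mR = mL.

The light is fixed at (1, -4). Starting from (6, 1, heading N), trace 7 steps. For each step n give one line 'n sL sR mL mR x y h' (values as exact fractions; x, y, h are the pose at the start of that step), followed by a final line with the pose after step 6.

0 30/13 5/3 -115/78 -20/39 6 1 N
1 24/5 120/41 -684/205 -108/205 6 0 W
2 60/29 60/17 -150/493 -1230/493 7 0 S
3 120/41 120/61 -4860/2501 -1260/2501 7 1 W
4 3/2 30/13 -9/26 -81/52 8 1 S
5 120/61 24/17 -1308/1037 -444/1037 8 2 W
6 60/53 60/37 -630/1961 -2070/1961 9 2 S
final 9 3 W

n=0: pose=(6,1,N); sL=30/13, sR=5/3; mL=-115/78, mR=-20/39; mL+mR=-155/78 → advance -1; mR−mL=25/26 → turn +1·90°
n=1: pose=(6,0,W); sL=24/5, sR=120/41; mL=-684/205, mR=-108/205; mL+mR=-792/205 → advance -1; mR−mL=576/205 → turn +1·90°
n=2: pose=(7,0,S); sL=60/29, sR=60/17; mL=-150/493, mR=-1230/493; mL+mR=-1380/493 → advance -1; mR−mL=-1080/493 → turn -1·90°
n=3: pose=(7,1,W); sL=120/41, sR=120/61; mL=-4860/2501, mR=-1260/2501; mL+mR=-6120/2501 → advance -1; mR−mL=3600/2501 → turn +1·90°
n=4: pose=(8,1,S); sL=3/2, sR=30/13; mL=-9/26, mR=-81/52; mL+mR=-99/52 → advance -1; mR−mL=-63/52 → turn -1·90°
n=5: pose=(8,2,W); sL=120/61, sR=24/17; mL=-1308/1037, mR=-444/1037; mL+mR=-1752/1037 → advance -1; mR−mL=864/1037 → turn +1·90°
n=6: pose=(9,2,S); sL=60/53, sR=60/37; mL=-630/1961, mR=-2070/1961; mL+mR=-2700/1961 → advance -1; mR−mL=-1440/1961 → turn -1·90°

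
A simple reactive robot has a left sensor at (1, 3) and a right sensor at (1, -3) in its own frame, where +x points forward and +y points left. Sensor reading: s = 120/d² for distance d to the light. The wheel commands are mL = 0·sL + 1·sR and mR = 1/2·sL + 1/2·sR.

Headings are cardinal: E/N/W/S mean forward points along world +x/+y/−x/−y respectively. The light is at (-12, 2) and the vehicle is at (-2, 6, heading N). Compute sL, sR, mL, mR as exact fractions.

60/37 60/97 60/97 4020/3589

left sensor world pos  = (-5, 7); dL² = 74
right sensor world pos = (1, 7); dR² = 194
sL = 120/74 = 60/37
sR = 120/194 = 60/97
mL = 0·sL + 1·sR = 60/97
mR = 1/2·sL + 1/2·sR = 4020/3589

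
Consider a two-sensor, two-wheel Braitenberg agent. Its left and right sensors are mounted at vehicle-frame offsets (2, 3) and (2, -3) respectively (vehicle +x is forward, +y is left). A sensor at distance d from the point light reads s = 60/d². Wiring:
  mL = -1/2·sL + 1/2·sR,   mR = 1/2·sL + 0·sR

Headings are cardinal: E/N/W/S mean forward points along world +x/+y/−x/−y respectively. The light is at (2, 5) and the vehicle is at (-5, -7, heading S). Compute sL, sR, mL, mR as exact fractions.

left sensor world pos  = (-2, -9); dL² = 212
right sensor world pos = (-8, -9); dR² = 296
sL = 60/212 = 15/53
sR = 60/296 = 15/74
mL = -1/2·sL + 1/2·sR = -315/7844
mR = 1/2·sL + 0·sR = 15/106

15/53 15/74 -315/7844 15/106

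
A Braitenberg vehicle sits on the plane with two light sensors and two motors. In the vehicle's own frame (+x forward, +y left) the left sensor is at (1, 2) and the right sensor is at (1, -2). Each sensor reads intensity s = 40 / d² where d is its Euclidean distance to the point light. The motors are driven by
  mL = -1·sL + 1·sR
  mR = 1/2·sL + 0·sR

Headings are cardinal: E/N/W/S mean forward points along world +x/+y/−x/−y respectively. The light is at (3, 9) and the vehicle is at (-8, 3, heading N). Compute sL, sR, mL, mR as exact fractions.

20/97 20/53 880/5141 10/97

left sensor world pos  = (-10, 4); dL² = 194
right sensor world pos = (-6, 4); dR² = 106
sL = 40/194 = 20/97
sR = 40/106 = 20/53
mL = -1·sL + 1·sR = 880/5141
mR = 1/2·sL + 0·sR = 10/97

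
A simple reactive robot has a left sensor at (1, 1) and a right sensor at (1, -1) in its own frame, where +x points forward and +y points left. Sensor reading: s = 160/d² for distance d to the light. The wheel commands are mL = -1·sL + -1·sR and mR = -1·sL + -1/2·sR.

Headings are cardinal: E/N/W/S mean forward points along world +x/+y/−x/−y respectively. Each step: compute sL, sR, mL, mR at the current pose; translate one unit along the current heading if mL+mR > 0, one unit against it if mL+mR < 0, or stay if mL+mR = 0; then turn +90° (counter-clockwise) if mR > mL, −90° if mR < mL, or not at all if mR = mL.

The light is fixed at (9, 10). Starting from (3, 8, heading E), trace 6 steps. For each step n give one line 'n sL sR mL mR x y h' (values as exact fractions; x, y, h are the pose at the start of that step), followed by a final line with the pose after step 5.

n=0: pose=(3,8,E); sL=80/13, sR=80/17; mL=-2400/221, mR=-1880/221; mL+mR=-4280/221 → advance -1; mR−mL=40/17 → turn +1·90°
n=1: pose=(2,8,N); sL=32/13, sR=160/37; mL=-3264/481, mR=-2224/481; mL+mR=-5488/481 → advance -1; mR−mL=80/37 → turn +1·90°
n=2: pose=(2,7,W); sL=2, sR=40/17; mL=-74/17, mR=-54/17; mL+mR=-128/17 → advance -1; mR−mL=20/17 → turn +1·90°
n=3: pose=(3,7,S); sL=160/41, sR=32/13; mL=-3392/533, mR=-2736/533; mL+mR=-6128/533 → advance -1; mR−mL=16/13 → turn +1·90°
n=4: pose=(3,8,E); sL=80/13, sR=80/17; mL=-2400/221, mR=-1880/221; mL+mR=-4280/221 → advance -1; mR−mL=40/17 → turn +1·90°
n=5: pose=(2,8,N); sL=32/13, sR=160/37; mL=-3264/481, mR=-2224/481; mL+mR=-5488/481 → advance -1; mR−mL=80/37 → turn +1·90°

0 80/13 80/17 -2400/221 -1880/221 3 8 E
1 32/13 160/37 -3264/481 -2224/481 2 8 N
2 2 40/17 -74/17 -54/17 2 7 W
3 160/41 32/13 -3392/533 -2736/533 3 7 S
4 80/13 80/17 -2400/221 -1880/221 3 8 E
5 32/13 160/37 -3264/481 -2224/481 2 8 N
final 2 7 W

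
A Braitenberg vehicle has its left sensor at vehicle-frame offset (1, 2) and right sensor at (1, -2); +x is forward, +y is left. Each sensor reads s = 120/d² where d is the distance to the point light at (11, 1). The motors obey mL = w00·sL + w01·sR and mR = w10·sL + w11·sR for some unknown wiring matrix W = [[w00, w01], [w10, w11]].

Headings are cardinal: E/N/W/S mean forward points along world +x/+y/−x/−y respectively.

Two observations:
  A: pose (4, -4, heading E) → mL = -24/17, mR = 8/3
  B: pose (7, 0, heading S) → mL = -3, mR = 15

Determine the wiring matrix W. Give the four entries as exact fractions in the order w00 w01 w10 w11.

0 -1 1 0

obs A: pose=(4,-4,E) → sL=8/3, sR=24/17, mL=-24/17, mR=8/3
obs B: pose=(7,0,S) → sL=15, sR=3, mL=-3, mR=15
sensor matrix S = [[8/3, 24/17], [15, 3]]; det S = -224/17
solve [mL_A; mL_B] = S·[w00; w01] and [mR_A; mR_B] = S·[w10; w11]:
  w00 = 0, w01 = -1, w10 = 1, w11 = 0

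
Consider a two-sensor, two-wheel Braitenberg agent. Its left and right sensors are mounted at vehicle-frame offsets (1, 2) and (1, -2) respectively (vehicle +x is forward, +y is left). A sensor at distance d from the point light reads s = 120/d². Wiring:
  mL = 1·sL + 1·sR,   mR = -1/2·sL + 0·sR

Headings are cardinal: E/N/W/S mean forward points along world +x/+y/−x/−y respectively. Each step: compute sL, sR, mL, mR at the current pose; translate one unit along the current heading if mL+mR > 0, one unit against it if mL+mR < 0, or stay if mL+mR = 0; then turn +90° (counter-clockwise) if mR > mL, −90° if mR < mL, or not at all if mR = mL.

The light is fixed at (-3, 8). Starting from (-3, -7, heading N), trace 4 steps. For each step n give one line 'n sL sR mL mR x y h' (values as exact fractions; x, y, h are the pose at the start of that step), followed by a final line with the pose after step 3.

n=0: pose=(-3,-7,N); sL=3/5, sR=3/5; mL=6/5, mR=-3/10; mL+mR=9/10 → advance +1; mR−mL=-3/2 → turn -1·90°
n=1: pose=(-3,-6,E); sL=24/29, sR=120/257; mL=9648/7453, mR=-12/29; mL+mR=6564/7453 → advance +1; mR−mL=-12732/7453 → turn -1·90°
n=2: pose=(-2,-6,S); sL=20/39, sR=60/113; mL=4600/4407, mR=-10/39; mL+mR=3470/4407 → advance +1; mR−mL=-1910/1469 → turn -1·90°
n=3: pose=(-2,-7,W); sL=120/289, sR=120/169; mL=54960/48841, mR=-60/289; mL+mR=44820/48841 → advance +1; mR−mL=-65100/48841 → turn -1·90°

0 3/5 3/5 6/5 -3/10 -3 -7 N
1 24/29 120/257 9648/7453 -12/29 -3 -6 E
2 20/39 60/113 4600/4407 -10/39 -2 -6 S
3 120/289 120/169 54960/48841 -60/289 -2 -7 W
final -3 -7 N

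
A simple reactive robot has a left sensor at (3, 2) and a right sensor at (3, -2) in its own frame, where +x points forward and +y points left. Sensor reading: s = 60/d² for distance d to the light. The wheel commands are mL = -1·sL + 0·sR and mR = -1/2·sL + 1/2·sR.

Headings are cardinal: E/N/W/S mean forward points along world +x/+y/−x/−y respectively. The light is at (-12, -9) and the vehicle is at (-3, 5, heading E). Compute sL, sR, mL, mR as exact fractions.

left sensor world pos  = (0, 7); dL² = 400
right sensor world pos = (0, 3); dR² = 288
sL = 60/400 = 3/20
sR = 60/288 = 5/24
mL = -1·sL + 0·sR = -3/20
mR = -1/2·sL + 1/2·sR = 7/240

3/20 5/24 -3/20 7/240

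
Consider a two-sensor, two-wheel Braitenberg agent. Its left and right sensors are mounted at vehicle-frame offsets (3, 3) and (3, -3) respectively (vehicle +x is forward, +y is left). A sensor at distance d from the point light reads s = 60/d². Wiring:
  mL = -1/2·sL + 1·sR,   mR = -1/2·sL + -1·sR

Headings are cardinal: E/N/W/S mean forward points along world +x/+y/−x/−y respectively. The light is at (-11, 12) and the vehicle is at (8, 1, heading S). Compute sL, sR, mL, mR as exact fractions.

3/34 15/113 681/7684 -1359/7684

left sensor world pos  = (11, -2); dL² = 680
right sensor world pos = (5, -2); dR² = 452
sL = 60/680 = 3/34
sR = 60/452 = 15/113
mL = -1/2·sL + 1·sR = 681/7684
mR = -1/2·sL + -1·sR = -1359/7684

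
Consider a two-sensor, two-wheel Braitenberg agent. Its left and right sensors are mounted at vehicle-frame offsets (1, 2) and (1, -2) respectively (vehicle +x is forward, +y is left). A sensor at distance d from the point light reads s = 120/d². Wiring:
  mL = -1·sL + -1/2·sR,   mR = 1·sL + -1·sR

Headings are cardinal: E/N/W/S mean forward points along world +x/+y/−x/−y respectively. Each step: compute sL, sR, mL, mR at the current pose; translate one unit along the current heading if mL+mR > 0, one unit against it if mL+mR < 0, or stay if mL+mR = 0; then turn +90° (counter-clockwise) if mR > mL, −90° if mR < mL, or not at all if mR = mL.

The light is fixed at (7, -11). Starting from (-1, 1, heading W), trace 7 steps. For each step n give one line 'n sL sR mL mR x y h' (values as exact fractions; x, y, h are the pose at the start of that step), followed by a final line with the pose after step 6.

n=0: pose=(-1,1,W); sL=120/181, sR=120/277; mL=-44100/50137, mR=11520/50137; mL+mR=-180/277 → advance -1; mR−mL=55620/50137 → turn +1·90°
n=1: pose=(0,1,S); sL=60/73, sR=60/101; mL=-8250/7373, mR=1680/7373; mL+mR=-90/101 → advance -1; mR−mL=9930/7373 → turn +1·90°
n=2: pose=(0,2,E); sL=40/87, sR=120/157; mL=-11500/13659, mR=-4160/13659; mL+mR=-180/157 → advance -1; mR−mL=7340/13659 → turn +1·90°
n=3: pose=(-1,2,N); sL=15/37, sR=15/29; mL=-1425/2146, mR=-120/1073; mL+mR=-45/58 → advance -1; mR−mL=1185/2146 → turn +1·90°
n=4: pose=(-1,1,W); sL=120/181, sR=120/277; mL=-44100/50137, mR=11520/50137; mL+mR=-180/277 → advance -1; mR−mL=55620/50137 → turn +1·90°
n=5: pose=(0,1,S); sL=60/73, sR=60/101; mL=-8250/7373, mR=1680/7373; mL+mR=-90/101 → advance -1; mR−mL=9930/7373 → turn +1·90°
n=6: pose=(0,2,E); sL=40/87, sR=120/157; mL=-11500/13659, mR=-4160/13659; mL+mR=-180/157 → advance -1; mR−mL=7340/13659 → turn +1·90°

0 120/181 120/277 -44100/50137 11520/50137 -1 1 W
1 60/73 60/101 -8250/7373 1680/7373 0 1 S
2 40/87 120/157 -11500/13659 -4160/13659 0 2 E
3 15/37 15/29 -1425/2146 -120/1073 -1 2 N
4 120/181 120/277 -44100/50137 11520/50137 -1 1 W
5 60/73 60/101 -8250/7373 1680/7373 0 1 S
6 40/87 120/157 -11500/13659 -4160/13659 0 2 E
final -1 2 N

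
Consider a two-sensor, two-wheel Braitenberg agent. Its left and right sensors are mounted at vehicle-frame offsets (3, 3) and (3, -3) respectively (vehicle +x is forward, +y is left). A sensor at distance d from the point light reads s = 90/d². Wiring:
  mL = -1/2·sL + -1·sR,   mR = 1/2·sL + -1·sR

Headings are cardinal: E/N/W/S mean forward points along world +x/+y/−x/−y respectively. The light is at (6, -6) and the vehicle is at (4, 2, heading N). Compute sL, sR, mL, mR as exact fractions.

45/73 45/61 -9315/8906 -3825/8906

left sensor world pos  = (1, 5); dL² = 146
right sensor world pos = (7, 5); dR² = 122
sL = 90/146 = 45/73
sR = 90/122 = 45/61
mL = -1/2·sL + -1·sR = -9315/8906
mR = 1/2·sL + -1·sR = -3825/8906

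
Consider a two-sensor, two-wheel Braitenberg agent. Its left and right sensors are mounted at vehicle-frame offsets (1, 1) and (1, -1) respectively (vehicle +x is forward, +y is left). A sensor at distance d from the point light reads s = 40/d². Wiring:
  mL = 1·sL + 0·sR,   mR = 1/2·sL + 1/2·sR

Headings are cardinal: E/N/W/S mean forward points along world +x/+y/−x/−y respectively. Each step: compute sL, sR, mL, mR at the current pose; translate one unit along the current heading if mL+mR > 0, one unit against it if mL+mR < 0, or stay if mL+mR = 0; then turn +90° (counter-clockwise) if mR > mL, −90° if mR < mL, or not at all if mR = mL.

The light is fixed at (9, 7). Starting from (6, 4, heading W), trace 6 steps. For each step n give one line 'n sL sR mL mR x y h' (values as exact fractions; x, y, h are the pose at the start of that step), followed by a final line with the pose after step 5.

0 5/4 2 5/4 13/8 6 4 W
1 8/5 40/41 8/5 264/205 5 4 S
2 4/5 20/17 4/5 84/85 5 3 W
3 40/41 40/61 40/41 2040/2501 4 3 S
4 5/9 10/13 5/9 155/234 4 2 W
5 40/61 8/17 40/61 584/1037 3 2 S
final 3 1 W

n=0: pose=(6,4,W); sL=5/4, sR=2; mL=5/4, mR=13/8; mL+mR=23/8 → advance +1; mR−mL=3/8 → turn +1·90°
n=1: pose=(5,4,S); sL=8/5, sR=40/41; mL=8/5, mR=264/205; mL+mR=592/205 → advance +1; mR−mL=-64/205 → turn -1·90°
n=2: pose=(5,3,W); sL=4/5, sR=20/17; mL=4/5, mR=84/85; mL+mR=152/85 → advance +1; mR−mL=16/85 → turn +1·90°
n=3: pose=(4,3,S); sL=40/41, sR=40/61; mL=40/41, mR=2040/2501; mL+mR=4480/2501 → advance +1; mR−mL=-400/2501 → turn -1·90°
n=4: pose=(4,2,W); sL=5/9, sR=10/13; mL=5/9, mR=155/234; mL+mR=95/78 → advance +1; mR−mL=25/234 → turn +1·90°
n=5: pose=(3,2,S); sL=40/61, sR=8/17; mL=40/61, mR=584/1037; mL+mR=1264/1037 → advance +1; mR−mL=-96/1037 → turn -1·90°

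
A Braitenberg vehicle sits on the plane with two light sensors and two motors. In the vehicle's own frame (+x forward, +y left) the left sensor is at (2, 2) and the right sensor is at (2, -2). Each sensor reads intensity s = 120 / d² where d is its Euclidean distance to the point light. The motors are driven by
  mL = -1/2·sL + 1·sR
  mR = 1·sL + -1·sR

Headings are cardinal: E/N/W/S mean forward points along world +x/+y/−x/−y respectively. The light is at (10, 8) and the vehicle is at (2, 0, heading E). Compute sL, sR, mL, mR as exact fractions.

5/3 15/17 5/102 40/51

left sensor world pos  = (4, 2); dL² = 72
right sensor world pos = (4, -2); dR² = 136
sL = 120/72 = 5/3
sR = 120/136 = 15/17
mL = -1/2·sL + 1·sR = 5/102
mR = 1·sL + -1·sR = 40/51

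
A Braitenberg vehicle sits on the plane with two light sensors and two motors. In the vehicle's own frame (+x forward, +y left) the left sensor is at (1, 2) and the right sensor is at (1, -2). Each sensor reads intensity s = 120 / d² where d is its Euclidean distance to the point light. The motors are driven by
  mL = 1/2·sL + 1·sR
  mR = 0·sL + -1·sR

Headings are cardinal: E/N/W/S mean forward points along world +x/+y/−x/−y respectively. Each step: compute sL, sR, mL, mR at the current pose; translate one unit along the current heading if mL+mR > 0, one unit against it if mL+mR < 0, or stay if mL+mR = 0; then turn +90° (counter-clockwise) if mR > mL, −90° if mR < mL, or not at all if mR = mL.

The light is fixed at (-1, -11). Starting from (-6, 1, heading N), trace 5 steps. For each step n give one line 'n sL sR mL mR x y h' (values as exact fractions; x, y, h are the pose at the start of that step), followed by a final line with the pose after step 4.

n=0: pose=(-6,1,N); sL=60/109, sR=60/89; mL=9210/9701, mR=-60/89; mL+mR=30/109 → advance +1; mR−mL=-15750/9701 → turn -1·90°
n=1: pose=(-6,2,E); sL=120/241, sR=120/137; mL=37140/33017, mR=-120/137; mL+mR=60/241 → advance +1; mR−mL=-66060/33017 → turn -1·90°
n=2: pose=(-5,2,S); sL=30/37, sR=2/3; mL=119/111, mR=-2/3; mL+mR=15/37 → advance +1; mR−mL=-193/111 → turn -1·90°
n=3: pose=(-5,1,W); sL=24/25, sR=120/221; mL=5652/5525, mR=-120/221; mL+mR=12/25 → advance +1; mR−mL=-8652/5525 → turn -1·90°
n=4: pose=(-6,1,N); sL=60/109, sR=60/89; mL=9210/9701, mR=-60/89; mL+mR=30/109 → advance +1; mR−mL=-15750/9701 → turn -1·90°

0 60/109 60/89 9210/9701 -60/89 -6 1 N
1 120/241 120/137 37140/33017 -120/137 -6 2 E
2 30/37 2/3 119/111 -2/3 -5 2 S
3 24/25 120/221 5652/5525 -120/221 -5 1 W
4 60/109 60/89 9210/9701 -60/89 -6 1 N
final -6 2 E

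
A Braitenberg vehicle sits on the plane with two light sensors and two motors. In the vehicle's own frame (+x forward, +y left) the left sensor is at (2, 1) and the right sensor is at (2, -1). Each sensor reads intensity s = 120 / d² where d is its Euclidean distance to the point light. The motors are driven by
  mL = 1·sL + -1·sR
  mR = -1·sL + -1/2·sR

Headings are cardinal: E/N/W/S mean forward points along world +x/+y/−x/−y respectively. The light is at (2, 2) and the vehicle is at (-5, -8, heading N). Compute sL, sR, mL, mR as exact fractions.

15/16 6/5 -21/80 -123/80

left sensor world pos  = (-6, -6); dL² = 128
right sensor world pos = (-4, -6); dR² = 100
sL = 120/128 = 15/16
sR = 120/100 = 6/5
mL = 1·sL + -1·sR = -21/80
mR = -1·sL + -1/2·sR = -123/80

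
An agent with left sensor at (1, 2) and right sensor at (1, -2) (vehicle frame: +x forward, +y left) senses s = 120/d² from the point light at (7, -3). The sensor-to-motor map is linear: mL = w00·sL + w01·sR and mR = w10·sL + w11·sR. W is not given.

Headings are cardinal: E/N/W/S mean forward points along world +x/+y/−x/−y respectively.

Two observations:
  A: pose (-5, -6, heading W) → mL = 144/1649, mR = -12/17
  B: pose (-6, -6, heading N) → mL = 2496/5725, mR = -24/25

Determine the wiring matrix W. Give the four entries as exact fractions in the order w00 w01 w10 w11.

obs A: pose=(-5,-6,W) → sL=60/97, sR=12/17, mL=144/1649, mR=-12/17
obs B: pose=(-6,-6,N) → sL=120/229, sR=24/25, mL=2496/5725, mR=-24/25
sensor matrix S = [[60/97, 12/17], [120/229, 24/25]]; det S = 422784/1888105
solve [mL_A; mL_B] = S·[w00; w01] and [mR_A; mR_B] = S·[w10; w11]:
  w00 = -1, w01 = 1, w10 = 0, w11 = -1

-1 1 0 -1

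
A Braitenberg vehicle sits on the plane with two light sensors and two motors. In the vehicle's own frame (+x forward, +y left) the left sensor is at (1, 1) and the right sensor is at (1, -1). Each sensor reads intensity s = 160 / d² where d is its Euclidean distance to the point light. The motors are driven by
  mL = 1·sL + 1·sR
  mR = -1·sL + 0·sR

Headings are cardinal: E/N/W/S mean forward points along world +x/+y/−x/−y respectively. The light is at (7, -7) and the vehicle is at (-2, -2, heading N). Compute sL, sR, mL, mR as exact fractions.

20/17 8/5 236/85 -20/17

left sensor world pos  = (-3, -1); dL² = 136
right sensor world pos = (-1, -1); dR² = 100
sL = 160/136 = 20/17
sR = 160/100 = 8/5
mL = 1·sL + 1·sR = 236/85
mR = -1·sL + 0·sR = -20/17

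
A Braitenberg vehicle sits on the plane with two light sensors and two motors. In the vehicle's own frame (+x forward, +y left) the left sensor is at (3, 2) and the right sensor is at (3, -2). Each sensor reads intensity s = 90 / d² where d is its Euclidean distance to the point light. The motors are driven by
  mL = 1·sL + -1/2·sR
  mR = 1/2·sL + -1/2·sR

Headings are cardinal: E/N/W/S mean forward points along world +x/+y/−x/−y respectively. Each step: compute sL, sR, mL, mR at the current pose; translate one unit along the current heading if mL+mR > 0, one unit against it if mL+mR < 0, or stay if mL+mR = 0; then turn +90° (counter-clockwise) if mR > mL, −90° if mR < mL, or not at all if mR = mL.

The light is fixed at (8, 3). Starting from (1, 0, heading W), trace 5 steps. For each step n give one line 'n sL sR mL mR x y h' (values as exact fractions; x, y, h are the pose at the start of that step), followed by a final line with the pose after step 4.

0 18/25 90/101 693/2525 -216/2525 1 0 W
1 9/10 5/2 -7/20 -4/5 0 0 N
2 90/29 90/61 4185/1769 1440/1769 0 -1 E
3 45/37 9/13 837/962 126/481 1 -1 S
4 90/149 90/109 3105/16241 -1800/16241 1 -2 W
final 0 -2 N

n=0: pose=(1,0,W); sL=18/25, sR=90/101; mL=693/2525, mR=-216/2525; mL+mR=477/2525 → advance +1; mR−mL=-9/25 → turn -1·90°
n=1: pose=(0,0,N); sL=9/10, sR=5/2; mL=-7/20, mR=-4/5; mL+mR=-23/20 → advance -1; mR−mL=-9/20 → turn -1·90°
n=2: pose=(0,-1,E); sL=90/29, sR=90/61; mL=4185/1769, mR=1440/1769; mL+mR=5625/1769 → advance +1; mR−mL=-45/29 → turn -1·90°
n=3: pose=(1,-1,S); sL=45/37, sR=9/13; mL=837/962, mR=126/481; mL+mR=1089/962 → advance +1; mR−mL=-45/74 → turn -1·90°
n=4: pose=(1,-2,W); sL=90/149, sR=90/109; mL=3105/16241, mR=-1800/16241; mL+mR=1305/16241 → advance +1; mR−mL=-45/149 → turn -1·90°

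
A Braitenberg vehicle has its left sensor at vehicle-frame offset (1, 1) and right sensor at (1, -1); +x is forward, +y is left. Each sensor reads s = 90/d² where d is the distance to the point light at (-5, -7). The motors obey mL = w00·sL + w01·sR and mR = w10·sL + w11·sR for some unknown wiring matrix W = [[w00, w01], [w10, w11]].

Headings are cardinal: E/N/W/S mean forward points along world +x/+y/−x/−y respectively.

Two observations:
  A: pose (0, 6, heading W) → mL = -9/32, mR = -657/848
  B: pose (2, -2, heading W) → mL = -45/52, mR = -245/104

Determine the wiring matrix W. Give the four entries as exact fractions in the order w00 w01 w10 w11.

obs A: pose=(0,6,W) → sL=9/16, sR=45/106, mL=-9/32, mR=-657/848
obs B: pose=(2,-2,W) → sL=45/26, sR=5/4, mL=-45/52, mR=-245/104
sensor matrix S = [[9/16, 45/106], [45/26, 5/4]]; det S = -1395/44096
solve [mL_A; mL_B] = S·[w00; w01] and [mR_A; mR_B] = S·[w10; w11]:
  w00 = -1/2, w01 = 0, w10 = -1, w11 = -1/2

-1/2 0 -1 -1/2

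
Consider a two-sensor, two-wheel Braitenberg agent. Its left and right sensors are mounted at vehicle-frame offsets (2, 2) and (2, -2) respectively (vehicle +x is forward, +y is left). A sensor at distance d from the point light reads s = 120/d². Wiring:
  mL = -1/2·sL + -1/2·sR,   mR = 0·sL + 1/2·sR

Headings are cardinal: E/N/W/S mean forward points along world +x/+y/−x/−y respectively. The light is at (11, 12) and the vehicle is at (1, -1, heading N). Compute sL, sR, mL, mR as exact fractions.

left sensor world pos  = (-1, 1); dL² = 265
right sensor world pos = (3, 1); dR² = 185
sL = 120/265 = 24/53
sR = 120/185 = 24/37
mL = -1/2·sL + -1/2·sR = -1080/1961
mR = 0·sL + 1/2·sR = 12/37

24/53 24/37 -1080/1961 12/37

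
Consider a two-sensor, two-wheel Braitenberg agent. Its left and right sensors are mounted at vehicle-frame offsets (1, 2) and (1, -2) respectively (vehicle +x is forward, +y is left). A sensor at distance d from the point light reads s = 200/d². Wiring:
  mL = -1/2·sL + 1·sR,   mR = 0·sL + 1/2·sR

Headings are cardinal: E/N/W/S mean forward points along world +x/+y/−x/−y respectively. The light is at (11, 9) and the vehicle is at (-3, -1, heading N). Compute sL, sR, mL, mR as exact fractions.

200/337 8/9 1796/3033 4/9

left sensor world pos  = (-5, 0); dL² = 337
right sensor world pos = (-1, 0); dR² = 225
sL = 200/337 = 200/337
sR = 200/225 = 8/9
mL = -1/2·sL + 1·sR = 1796/3033
mR = 0·sL + 1/2·sR = 4/9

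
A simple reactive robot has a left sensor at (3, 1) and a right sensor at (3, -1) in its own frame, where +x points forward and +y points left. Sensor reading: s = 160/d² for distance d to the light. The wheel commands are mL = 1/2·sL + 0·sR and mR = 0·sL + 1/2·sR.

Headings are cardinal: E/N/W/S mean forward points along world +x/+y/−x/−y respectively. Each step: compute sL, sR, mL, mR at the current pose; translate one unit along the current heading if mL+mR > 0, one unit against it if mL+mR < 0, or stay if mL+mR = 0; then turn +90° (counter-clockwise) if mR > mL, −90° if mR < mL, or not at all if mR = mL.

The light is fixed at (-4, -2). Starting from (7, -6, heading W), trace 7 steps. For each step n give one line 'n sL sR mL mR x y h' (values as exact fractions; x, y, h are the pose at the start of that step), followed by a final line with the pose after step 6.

0 160/89 160/73 80/89 80/73 7 -6 W
1 16/17 16/13 8/17 8/13 6 -6 S
2 32/37 32/41 16/37 16/41 6 -7 E
3 10/13 40/41 5/13 20/41 7 -7 S
4 160/221 32/49 80/221 16/49 7 -8 E
5 16/25 80/101 8/25 40/101 8 -8 S
6 160/261 160/289 80/261 80/289 8 -9 E
final 9 -9 S

n=0: pose=(7,-6,W); sL=160/89, sR=160/73; mL=80/89, mR=80/73; mL+mR=12960/6497 → advance +1; mR−mL=1280/6497 → turn +1·90°
n=1: pose=(6,-6,S); sL=16/17, sR=16/13; mL=8/17, mR=8/13; mL+mR=240/221 → advance +1; mR−mL=32/221 → turn +1·90°
n=2: pose=(6,-7,E); sL=32/37, sR=32/41; mL=16/37, mR=16/41; mL+mR=1248/1517 → advance +1; mR−mL=-64/1517 → turn -1·90°
n=3: pose=(7,-7,S); sL=10/13, sR=40/41; mL=5/13, mR=20/41; mL+mR=465/533 → advance +1; mR−mL=55/533 → turn +1·90°
n=4: pose=(7,-8,E); sL=160/221, sR=32/49; mL=80/221, mR=16/49; mL+mR=7456/10829 → advance +1; mR−mL=-384/10829 → turn -1·90°
n=5: pose=(8,-8,S); sL=16/25, sR=80/101; mL=8/25, mR=40/101; mL+mR=1808/2525 → advance +1; mR−mL=192/2525 → turn +1·90°
n=6: pose=(8,-9,E); sL=160/261, sR=160/289; mL=80/261, mR=80/289; mL+mR=44000/75429 → advance +1; mR−mL=-2240/75429 → turn -1·90°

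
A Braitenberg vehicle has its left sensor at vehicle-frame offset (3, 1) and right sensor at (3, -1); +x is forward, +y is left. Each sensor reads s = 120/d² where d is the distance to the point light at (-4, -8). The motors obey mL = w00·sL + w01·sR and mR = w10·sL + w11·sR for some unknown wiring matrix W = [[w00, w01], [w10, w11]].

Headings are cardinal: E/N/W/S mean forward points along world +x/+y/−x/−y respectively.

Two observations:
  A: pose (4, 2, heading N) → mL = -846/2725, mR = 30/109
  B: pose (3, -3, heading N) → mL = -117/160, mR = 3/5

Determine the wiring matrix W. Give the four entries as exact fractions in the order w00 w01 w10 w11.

-1 1/2 1/2 0

obs A: pose=(4,2,N) → sL=60/109, sR=12/25, mL=-846/2725, mR=30/109
obs B: pose=(3,-3,N) → sL=6/5, sR=15/16, mL=-117/160, mR=3/5
sensor matrix S = [[60/109, 12/25], [6/5, 15/16]]; det S = -3267/54500
solve [mL_A; mL_B] = S·[w00; w01] and [mR_A; mR_B] = S·[w10; w11]:
  w00 = -1, w01 = 1/2, w10 = 1/2, w11 = 0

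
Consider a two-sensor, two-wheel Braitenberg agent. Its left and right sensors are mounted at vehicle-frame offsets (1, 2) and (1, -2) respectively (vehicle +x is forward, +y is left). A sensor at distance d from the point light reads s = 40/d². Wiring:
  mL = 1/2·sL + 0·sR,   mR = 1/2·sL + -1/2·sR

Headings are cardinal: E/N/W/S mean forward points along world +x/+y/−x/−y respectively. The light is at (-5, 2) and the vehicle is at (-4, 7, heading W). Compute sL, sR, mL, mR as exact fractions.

40/9 40/49 20/9 800/441

left sensor world pos  = (-5, 5); dL² = 9
right sensor world pos = (-5, 9); dR² = 49
sL = 40/9 = 40/9
sR = 40/49 = 40/49
mL = 1/2·sL + 0·sR = 20/9
mR = 1/2·sL + -1/2·sR = 800/441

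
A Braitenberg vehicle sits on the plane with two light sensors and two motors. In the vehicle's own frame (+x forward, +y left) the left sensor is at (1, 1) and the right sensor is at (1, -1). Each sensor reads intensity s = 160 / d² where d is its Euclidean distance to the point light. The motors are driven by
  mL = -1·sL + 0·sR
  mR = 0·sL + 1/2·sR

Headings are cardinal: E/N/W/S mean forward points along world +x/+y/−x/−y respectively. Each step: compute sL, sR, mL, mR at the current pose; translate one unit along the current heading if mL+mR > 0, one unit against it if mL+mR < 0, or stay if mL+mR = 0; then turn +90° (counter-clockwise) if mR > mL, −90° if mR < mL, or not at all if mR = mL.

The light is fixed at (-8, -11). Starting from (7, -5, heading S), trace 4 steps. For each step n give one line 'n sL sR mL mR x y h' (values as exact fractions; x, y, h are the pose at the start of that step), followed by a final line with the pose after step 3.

n=0: pose=(7,-5,S); sL=160/281, sR=160/221; mL=-160/281, mR=80/221; mL+mR=-12880/62101 → advance -1; mR−mL=57840/62101 → turn +1·90°
n=1: pose=(7,-4,E); sL=1/2, sR=40/73; mL=-1/2, mR=20/73; mL+mR=-33/146 → advance -1; mR−mL=113/146 → turn +1·90°
n=2: pose=(6,-4,N); sL=160/233, sR=160/289; mL=-160/233, mR=80/289; mL+mR=-27600/67337 → advance -1; mR−mL=64880/67337 → turn +1·90°
n=3: pose=(6,-5,W); sL=80/97, sR=80/109; mL=-80/97, mR=40/109; mL+mR=-4840/10573 → advance -1; mR−mL=12600/10573 → turn +1·90°

0 160/281 160/221 -160/281 80/221 7 -5 S
1 1/2 40/73 -1/2 20/73 7 -4 E
2 160/233 160/289 -160/233 80/289 6 -4 N
3 80/97 80/109 -80/97 40/109 6 -5 W
final 7 -5 S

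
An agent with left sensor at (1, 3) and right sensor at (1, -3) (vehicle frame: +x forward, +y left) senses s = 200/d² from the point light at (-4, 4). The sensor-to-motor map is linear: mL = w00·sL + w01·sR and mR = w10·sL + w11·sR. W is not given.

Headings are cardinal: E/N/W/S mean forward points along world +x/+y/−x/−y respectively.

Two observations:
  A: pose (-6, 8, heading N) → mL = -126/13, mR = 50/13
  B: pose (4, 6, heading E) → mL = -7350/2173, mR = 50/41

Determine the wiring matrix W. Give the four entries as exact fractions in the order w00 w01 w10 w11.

-1/2 -1 0 1/2

obs A: pose=(-6,8,N) → sL=4, sR=100/13, mL=-126/13, mR=50/13
obs B: pose=(4,6,E) → sL=100/53, sR=100/41, mL=-7350/2173, mR=50/41
sensor matrix S = [[4, 100/13], [100/53, 100/41]]; det S = -134400/28249
solve [mL_A; mL_B] = S·[w00; w01] and [mR_A; mR_B] = S·[w10; w11]:
  w00 = -1/2, w01 = -1, w10 = 0, w11 = 1/2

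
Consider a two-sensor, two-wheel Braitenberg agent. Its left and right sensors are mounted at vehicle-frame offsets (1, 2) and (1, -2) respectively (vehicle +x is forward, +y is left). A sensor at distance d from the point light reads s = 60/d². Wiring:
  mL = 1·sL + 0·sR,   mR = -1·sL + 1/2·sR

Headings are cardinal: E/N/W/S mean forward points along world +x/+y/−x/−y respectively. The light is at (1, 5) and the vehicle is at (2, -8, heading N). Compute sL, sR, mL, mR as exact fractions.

12/29 20/51 12/29 -322/1479

left sensor world pos  = (0, -7); dL² = 145
right sensor world pos = (4, -7); dR² = 153
sL = 60/145 = 12/29
sR = 60/153 = 20/51
mL = 1·sL + 0·sR = 12/29
mR = -1·sL + 1/2·sR = -322/1479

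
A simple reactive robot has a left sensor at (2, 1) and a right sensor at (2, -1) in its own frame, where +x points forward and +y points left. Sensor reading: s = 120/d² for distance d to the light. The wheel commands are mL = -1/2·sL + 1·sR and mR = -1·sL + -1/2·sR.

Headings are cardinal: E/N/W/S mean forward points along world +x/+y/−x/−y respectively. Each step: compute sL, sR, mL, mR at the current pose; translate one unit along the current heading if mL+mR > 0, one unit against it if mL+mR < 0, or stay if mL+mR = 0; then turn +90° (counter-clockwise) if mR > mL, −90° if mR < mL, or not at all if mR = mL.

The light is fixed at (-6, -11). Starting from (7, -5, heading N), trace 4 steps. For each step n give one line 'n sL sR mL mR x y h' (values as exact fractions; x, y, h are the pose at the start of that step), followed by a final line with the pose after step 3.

0 15/26 6/13 9/52 -21/26 7 -5 N
1 40/87 120/241 5620/20967 -14860/20967 7 -6 E
2 60/89 12/13 678/1157 -1314/1157 6 -6 S
3 24/25 120/149 1212/3725 -5076/3725 6 -5 W
final 7 -5 N

n=0: pose=(7,-5,N); sL=15/26, sR=6/13; mL=9/52, mR=-21/26; mL+mR=-33/52 → advance -1; mR−mL=-51/52 → turn -1·90°
n=1: pose=(7,-6,E); sL=40/87, sR=120/241; mL=5620/20967, mR=-14860/20967; mL+mR=-3080/6989 → advance -1; mR−mL=-20480/20967 → turn -1·90°
n=2: pose=(6,-6,S); sL=60/89, sR=12/13; mL=678/1157, mR=-1314/1157; mL+mR=-636/1157 → advance -1; mR−mL=-1992/1157 → turn -1·90°
n=3: pose=(6,-5,W); sL=24/25, sR=120/149; mL=1212/3725, mR=-5076/3725; mL+mR=-3864/3725 → advance -1; mR−mL=-6288/3725 → turn -1·90°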